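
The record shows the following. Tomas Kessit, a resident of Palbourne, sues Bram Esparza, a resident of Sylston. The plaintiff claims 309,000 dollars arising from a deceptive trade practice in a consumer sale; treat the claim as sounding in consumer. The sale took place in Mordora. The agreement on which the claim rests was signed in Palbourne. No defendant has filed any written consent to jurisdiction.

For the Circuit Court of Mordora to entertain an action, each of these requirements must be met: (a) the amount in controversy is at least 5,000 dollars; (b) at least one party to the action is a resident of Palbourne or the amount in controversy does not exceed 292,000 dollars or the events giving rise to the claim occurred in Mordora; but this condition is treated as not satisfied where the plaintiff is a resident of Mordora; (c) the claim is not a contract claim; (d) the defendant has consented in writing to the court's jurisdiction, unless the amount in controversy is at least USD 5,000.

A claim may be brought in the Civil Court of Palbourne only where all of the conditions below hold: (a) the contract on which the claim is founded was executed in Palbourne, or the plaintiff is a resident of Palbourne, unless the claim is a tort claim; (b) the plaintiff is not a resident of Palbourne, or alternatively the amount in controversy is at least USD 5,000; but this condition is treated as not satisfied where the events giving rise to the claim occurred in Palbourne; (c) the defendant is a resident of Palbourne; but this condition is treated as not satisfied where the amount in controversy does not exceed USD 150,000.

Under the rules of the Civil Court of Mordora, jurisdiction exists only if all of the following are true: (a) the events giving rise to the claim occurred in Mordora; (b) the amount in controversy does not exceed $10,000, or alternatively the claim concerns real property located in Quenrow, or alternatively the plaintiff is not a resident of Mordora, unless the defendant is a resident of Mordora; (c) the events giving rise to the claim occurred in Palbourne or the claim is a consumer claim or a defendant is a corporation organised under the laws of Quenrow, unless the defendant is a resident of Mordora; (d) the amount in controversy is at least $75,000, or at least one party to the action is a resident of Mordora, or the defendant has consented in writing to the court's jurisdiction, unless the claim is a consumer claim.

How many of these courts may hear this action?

The Circuit Court of Mordora:
  (a) The amount in controversy is USD 309,000, which meets the $5,000 floor. Met.
  (b) Tomas Kessit resides in Palbourne — that alternative is enough. And the carve-out is inapplicable — the plaintiff resides in Palbourne, not Mordora. Met.
  (c) The claim is a consumer claim, not a contract claim. Condition met.
  (d) No such written consent has been filed. However, the amount in controversy is $309,000, which meets the 5,000 dollars floor, so the 'unless' proviso supplies this condition. Met.
  → The court has jurisdiction.
The Civil Court of Palbourne:
  (a) The contract was executed in Palbourne — that alternative is enough. Condition met.
  (b) The amount in controversy is 309,000 dollars, which meets the USD 5,000 floor, which satisfies one of the alternatives. The carve-out does not apply: the operative events occurred in Mordora, not Palbourne. Condition met.
  (c) The defendant resides in Sylston, not Palbourne. Not satisfied.
  → At least one condition fails; no jurisdiction.
The Civil Court of Mordora:
  (a) The operative events occurred in Mordora. Condition met.
  (b) The plaintiff resides in Palbourne, which is not Mordora, which satisfies one of the alternatives. Satisfied.
  (c) The claim is a consumer claim — that alternative is enough. Condition met.
  (d) The amount in controversy is $309,000, which meets the $75,000 floor, so one alternative holds. Satisfied.
  → Jurisdiction lies.
Courts with jurisdiction: the Circuit Court of Mordora, the Civil Court of Mordora — 2 in total.

2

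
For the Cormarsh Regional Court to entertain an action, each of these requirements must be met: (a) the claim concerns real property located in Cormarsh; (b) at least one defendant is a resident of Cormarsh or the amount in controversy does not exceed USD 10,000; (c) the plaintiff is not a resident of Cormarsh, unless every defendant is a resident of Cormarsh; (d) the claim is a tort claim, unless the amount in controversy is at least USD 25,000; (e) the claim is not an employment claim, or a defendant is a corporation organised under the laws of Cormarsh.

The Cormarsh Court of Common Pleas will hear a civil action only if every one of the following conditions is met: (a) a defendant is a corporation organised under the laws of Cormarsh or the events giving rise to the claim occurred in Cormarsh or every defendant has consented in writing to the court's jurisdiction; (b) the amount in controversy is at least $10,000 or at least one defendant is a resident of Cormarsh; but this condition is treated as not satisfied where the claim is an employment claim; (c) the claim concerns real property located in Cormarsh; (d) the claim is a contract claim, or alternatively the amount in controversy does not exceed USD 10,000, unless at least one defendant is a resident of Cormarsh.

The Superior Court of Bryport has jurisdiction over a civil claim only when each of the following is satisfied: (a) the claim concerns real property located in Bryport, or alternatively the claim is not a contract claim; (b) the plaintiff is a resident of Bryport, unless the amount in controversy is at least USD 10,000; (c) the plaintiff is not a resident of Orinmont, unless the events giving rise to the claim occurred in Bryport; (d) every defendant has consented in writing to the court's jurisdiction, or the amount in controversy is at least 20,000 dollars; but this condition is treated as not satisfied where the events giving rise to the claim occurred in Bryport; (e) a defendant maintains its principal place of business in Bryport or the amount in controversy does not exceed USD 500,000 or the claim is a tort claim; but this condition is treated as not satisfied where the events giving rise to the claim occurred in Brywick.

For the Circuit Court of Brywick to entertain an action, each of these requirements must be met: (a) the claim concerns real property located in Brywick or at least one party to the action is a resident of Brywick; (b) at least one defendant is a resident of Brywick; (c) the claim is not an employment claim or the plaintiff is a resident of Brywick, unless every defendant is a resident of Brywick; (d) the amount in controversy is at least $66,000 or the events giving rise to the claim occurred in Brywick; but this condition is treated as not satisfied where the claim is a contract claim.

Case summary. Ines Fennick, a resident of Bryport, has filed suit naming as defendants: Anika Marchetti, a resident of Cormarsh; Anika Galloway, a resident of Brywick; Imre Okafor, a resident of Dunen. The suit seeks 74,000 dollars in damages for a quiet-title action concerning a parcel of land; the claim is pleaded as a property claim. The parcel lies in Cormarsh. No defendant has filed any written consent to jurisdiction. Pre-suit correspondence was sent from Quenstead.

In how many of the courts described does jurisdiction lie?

The Cormarsh Regional Court:
  (a) The property lies in Cormarsh. Satisfied.
  (b) Anika Marchetti resides in Cormarsh, which satisfies one of the alternatives. Condition met.
  (c) The plaintiff resides in Bryport, which is not Cormarsh. Satisfied.
  (d) The claim is a property claim, not a tort claim. But the amount in controversy is $74,000, which meets the 25,000 dollars floor, and the 'unless' clause therefore excuses the requirement. Condition met.
  (e) The claim is a property claim, not an employment claim — that alternative is enough. Condition met.
  → Jurisdiction lies.
The Cormarsh Court of Common Pleas:
  (a) The operative events occurred in Cormarsh, which satisfies one of the alternatives. Met.
  (b) The amount in controversy is $74,000, which meets the $10,000 floor, which satisfies one of the alternatives. The exception is not triggered, since the claim is a property claim, not an employment claim. Met.
  (c) The property lies in Cormarsh. Condition met.
  (d) The claim is a property claim, not a contract claim; the amount in controversy is 74,000 dollars, above the USD 10,000 ceiling — every alternative fails. But Anika Marchetti resides in Cormarsh, and the 'unless' clause therefore excuses the requirement. Satisfied.
  → The court has jurisdiction.
The Superior Court of Bryport:
  (a) The claim is a property claim, not a contract claim, which satisfies one of the alternatives. Met.
  (b) The plaintiff resides in Bryport. Satisfied.
  (c) The plaintiff resides in Bryport, which is not Orinmont. Condition met.
  (d) The amount in controversy is $74,000, which meets the 20,000 dollars floor — that alternative is enough. The carve-out does not apply: the operative events occurred in Cormarsh, not Bryport. Met.
  (e) The amount in controversy is 74,000 dollars, within the 500,000 dollars ceiling — that alternative is enough. And the carve-out is inapplicable — the operative events occurred in Cormarsh, not Brywick. Condition met.
  → Every requirement is satisfied — jurisdiction.
The Circuit Court of Brywick:
  (a) Anika Galloway resides in Brywick, so one alternative holds. Condition met.
  (b) Anika Galloway resides in Brywick. Condition met.
  (c) The claim is a property claim, not an employment claim, so this disjunct is met. Condition met.
  (d) The amount in controversy is $74,000, which meets the $66,000 floor, so one alternative holds. The exception is not triggered, since the claim is a property claim, not a contract claim. Met.
  → Every requirement is satisfied — jurisdiction.
Courts with jurisdiction: the Cormarsh Regional Court, the Cormarsh Court of Common Pleas, the Superior Court of Bryport, the Circuit Court of Brywick — 4 in total.

4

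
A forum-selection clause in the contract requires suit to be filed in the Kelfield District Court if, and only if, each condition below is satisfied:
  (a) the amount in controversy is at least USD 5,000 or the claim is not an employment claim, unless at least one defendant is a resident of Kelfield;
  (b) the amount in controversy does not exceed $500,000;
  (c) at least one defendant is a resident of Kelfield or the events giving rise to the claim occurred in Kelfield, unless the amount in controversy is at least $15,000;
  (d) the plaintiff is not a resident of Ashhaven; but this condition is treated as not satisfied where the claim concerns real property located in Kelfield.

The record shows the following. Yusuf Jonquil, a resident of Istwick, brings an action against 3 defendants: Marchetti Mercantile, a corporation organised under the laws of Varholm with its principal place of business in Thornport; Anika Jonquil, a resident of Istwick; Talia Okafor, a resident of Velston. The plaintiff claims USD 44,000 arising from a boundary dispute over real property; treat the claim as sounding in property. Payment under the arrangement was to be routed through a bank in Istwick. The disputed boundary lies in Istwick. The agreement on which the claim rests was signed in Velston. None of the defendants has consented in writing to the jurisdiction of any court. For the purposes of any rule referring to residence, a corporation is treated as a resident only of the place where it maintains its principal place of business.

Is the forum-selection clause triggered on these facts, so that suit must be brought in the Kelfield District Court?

The Kelfield District Court:
  (a) The amount in controversy is USD 44,000, which meets the 5,000 dollars floor — that alternative is enough. Condition met.
  (b) The amount in controversy is USD 44,000, within the $500,000 ceiling. Condition met.
  (c) No defendant resides in Kelfield (they reside in Thornport, Istwick, Velston); the operative events occurred in Istwick, not Kelfield — every alternative fails. However, the amount in controversy is $44,000, which meets the $15,000 floor, so the 'unless' proviso supplies this condition. Met.
  (d) The plaintiff resides in Istwick, which is not Ashhaven. And the carve-out is inapplicable — the property lies in Istwick, not Kelfield. Satisfied.
  → The clause applies.

Yes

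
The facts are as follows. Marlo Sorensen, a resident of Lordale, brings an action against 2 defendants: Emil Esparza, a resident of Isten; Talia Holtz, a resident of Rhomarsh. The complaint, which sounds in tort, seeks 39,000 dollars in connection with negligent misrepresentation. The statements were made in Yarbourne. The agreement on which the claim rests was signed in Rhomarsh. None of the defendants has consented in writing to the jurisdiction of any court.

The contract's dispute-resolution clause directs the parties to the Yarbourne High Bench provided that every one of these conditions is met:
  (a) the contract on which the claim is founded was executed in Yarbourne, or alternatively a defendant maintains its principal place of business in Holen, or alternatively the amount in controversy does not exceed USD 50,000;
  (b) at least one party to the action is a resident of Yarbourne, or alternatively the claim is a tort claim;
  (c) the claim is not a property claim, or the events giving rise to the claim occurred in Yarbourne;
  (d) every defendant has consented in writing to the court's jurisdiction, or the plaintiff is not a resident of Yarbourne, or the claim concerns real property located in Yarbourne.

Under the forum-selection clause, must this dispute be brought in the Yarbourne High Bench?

The Yarbourne High Bench:
  (a) The amount in controversy is $39,000, within the 50,000 dollars ceiling, so this disjunct is met. Satisfied.
  (b) The claim is a tort claim, so one alternative holds. Satisfied.
  (c) The claim is a tort claim, not a property claim, so this disjunct is met. Condition met.
  (d) The plaintiff resides in Lordale, which is not Yarbourne — that alternative is enough. Condition met.
  → Forum clause is triggered.

Yes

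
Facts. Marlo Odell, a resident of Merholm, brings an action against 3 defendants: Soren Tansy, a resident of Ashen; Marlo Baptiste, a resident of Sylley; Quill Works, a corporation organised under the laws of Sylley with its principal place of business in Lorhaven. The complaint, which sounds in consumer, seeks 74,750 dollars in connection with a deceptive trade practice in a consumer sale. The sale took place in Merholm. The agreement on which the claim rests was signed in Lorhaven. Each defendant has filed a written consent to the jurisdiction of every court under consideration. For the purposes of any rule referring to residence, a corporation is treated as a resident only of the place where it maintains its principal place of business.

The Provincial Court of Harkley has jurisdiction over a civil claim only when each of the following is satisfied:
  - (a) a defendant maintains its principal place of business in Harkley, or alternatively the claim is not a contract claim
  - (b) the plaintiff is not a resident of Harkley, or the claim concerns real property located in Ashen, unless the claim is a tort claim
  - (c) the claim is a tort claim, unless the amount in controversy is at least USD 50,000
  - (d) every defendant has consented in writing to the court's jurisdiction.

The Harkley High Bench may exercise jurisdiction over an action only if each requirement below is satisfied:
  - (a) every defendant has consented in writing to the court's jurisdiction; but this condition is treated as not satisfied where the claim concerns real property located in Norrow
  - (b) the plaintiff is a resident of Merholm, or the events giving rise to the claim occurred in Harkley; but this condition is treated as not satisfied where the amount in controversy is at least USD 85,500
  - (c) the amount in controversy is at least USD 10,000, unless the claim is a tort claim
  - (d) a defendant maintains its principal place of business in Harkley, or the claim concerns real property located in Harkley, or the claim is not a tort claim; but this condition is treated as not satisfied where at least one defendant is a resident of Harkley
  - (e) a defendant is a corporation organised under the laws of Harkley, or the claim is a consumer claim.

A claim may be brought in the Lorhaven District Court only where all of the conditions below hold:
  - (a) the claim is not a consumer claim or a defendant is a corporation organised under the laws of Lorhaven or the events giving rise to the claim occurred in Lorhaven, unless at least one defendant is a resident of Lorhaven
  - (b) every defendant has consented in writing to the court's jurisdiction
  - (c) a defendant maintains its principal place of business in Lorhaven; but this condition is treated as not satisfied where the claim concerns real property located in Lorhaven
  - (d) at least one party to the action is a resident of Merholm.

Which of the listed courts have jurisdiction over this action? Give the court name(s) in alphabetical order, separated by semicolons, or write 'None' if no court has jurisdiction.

The Provincial Court of Harkley:
  (a) The claim is a consumer claim, not a contract claim — that alternative is enough. Condition met.
  (b) The plaintiff resides in Merholm, which is not Harkley, so this disjunct is met. Satisfied.
  (c) The claim is a consumer claim, not a tort claim. The proviso rescues it, though: the amount in controversy is USD 74,750, which meets the $50,000 floor. Met.
  (d) Every defendant has filed written consent. Met.
  → The court has jurisdiction.
The Harkley High Bench:
  (a) Every defendant has filed written consent. And the carve-out is inapplicable — the claim does not concern real property. Condition met.
  (b) The plaintiff resides in Merholm — that alternative is enough. And the carve-out is inapplicable — the amount in controversy is USD 74,750, below the USD 85,500 floor. Condition met.
  (c) The amount in controversy is 74,750 dollars, which meets the USD 10,000 floor. Condition met.
  (d) The claim is a consumer claim, not a tort claim, so this disjunct is met. The exception is not triggered, since no defendant resides in Harkley (they reside in Ashen, Sylley, Lorhaven). Satisfied.
  (e) The claim is a consumer claim, so this disjunct is met. Condition met.
  → All conditions met; jurisdiction exists.
The Lorhaven District Court:
  (a) The claim is a consumer claim; the corporate defendant(s) are organised in Sylley, not Lorhaven; the operative events occurred in Merholm, not Lorhaven — none of the alternatives is met. The proviso rescues it, though: Quill Works resides in Lorhaven. Met.
  (b) Every defendant has filed written consent. Satisfied.
  (c) Quill Works has its principal place of business in Lorhaven. And the carve-out is inapplicable — the claim does not concern real property. Satisfied.
  (d) Marlo Odell resides in Merholm. Condition met.
  → The court has jurisdiction.

the Harkley High Bench; the Lorhaven District Court; the Provincial Court of Harkley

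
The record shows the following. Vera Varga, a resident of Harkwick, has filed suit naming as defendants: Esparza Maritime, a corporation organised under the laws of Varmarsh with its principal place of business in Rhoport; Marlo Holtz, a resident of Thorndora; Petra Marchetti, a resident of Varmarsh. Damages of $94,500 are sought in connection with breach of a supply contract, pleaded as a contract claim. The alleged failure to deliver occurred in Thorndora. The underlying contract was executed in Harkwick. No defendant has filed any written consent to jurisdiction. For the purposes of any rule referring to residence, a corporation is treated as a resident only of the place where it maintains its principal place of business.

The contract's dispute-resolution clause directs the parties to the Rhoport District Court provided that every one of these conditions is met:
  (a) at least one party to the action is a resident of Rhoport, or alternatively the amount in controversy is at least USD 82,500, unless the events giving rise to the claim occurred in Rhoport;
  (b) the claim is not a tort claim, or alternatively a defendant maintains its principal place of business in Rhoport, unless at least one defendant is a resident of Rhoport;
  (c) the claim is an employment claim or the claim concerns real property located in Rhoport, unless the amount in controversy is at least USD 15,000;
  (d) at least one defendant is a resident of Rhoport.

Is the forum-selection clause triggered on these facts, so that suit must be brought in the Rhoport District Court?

The Rhoport District Court:
  (a) Esparza Maritime resides in Rhoport, so one alternative holds. Condition met.
  (b) The claim is a contract claim, not a tort claim, so one alternative holds. Satisfied.
  (c) The claim is a contract claim, not an employment claim; the claim does not concern real property — every alternative fails. But the amount in controversy is USD 94,500, which meets the 15,000 dollars floor, and the 'unless' clause therefore excuses the requirement. Met.
  (d) Esparza Maritime resides in Rhoport. Satisfied.
  → The clause applies.

Yes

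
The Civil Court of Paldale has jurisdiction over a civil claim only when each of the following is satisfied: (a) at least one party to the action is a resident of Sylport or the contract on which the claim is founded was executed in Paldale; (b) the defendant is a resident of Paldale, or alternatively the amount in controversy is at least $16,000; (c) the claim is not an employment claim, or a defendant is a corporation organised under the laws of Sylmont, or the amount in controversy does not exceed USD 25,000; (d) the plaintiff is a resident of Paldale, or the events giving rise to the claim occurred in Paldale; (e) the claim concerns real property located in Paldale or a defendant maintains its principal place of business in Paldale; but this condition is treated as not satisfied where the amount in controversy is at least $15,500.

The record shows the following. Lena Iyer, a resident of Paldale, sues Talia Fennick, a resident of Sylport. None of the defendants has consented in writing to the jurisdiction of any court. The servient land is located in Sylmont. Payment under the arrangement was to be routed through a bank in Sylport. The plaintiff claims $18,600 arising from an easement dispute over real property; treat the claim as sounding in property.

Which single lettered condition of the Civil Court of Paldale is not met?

The Civil Court of Paldale:
  (a) Talia Fennick resides in Sylport, which satisfies one of the alternatives. Condition met.
  (b) The amount in controversy is 18,600 dollars, which meets the USD 16,000 floor — that alternative is enough. Satisfied.
  (c) The claim is a property claim, not an employment claim — that alternative is enough. Satisfied.
  (d) The plaintiff resides in Paldale, so one alternative holds. Satisfied.
  (e) The property lies in Sylmont, not Paldale; no defendant is a corporation — none of the alternatives is met. Not met.
Only condition (e) fails.

(e)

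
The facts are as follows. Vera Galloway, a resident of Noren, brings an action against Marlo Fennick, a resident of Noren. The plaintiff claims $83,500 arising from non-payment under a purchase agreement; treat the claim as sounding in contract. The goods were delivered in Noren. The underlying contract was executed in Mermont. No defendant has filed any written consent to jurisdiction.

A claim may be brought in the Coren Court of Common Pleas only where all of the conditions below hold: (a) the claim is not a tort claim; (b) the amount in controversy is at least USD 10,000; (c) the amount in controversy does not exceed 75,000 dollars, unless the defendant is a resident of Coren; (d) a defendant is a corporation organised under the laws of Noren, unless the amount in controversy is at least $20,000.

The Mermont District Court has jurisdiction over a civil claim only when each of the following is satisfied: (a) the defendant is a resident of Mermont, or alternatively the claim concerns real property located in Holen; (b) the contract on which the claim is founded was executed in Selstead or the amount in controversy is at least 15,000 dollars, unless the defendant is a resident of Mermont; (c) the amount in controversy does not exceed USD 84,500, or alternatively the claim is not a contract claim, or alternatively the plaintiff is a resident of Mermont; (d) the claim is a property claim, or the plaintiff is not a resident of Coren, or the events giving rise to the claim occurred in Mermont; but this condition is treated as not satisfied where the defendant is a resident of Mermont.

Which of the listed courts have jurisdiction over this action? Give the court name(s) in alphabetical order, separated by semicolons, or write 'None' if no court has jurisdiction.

The Coren Court of Common Pleas:
  (a) The claim is a contract claim, not a tort claim. Satisfied.
  (b) The amount in controversy is 83,500 dollars, which meets the 10,000 dollars floor. Met.
  (c) The amount in controversy is $83,500, above the USD 75,000 ceiling. The proviso offers no rescue either, since the defendant resides in Noren, not Coren. Not satisfied.
  (d) No defendant is a corporation. But the amount in controversy is 83,500 dollars, which meets the 20,000 dollars floor, and the 'unless' clause therefore excuses the requirement. Satisfied.
  → The court lacks jurisdiction.
The Mermont District Court:
  (a) The defendant resides in Noren, not Mermont; the claim does not concern real property — every alternative fails. Not satisfied.
  (b) The amount in controversy is 83,500 dollars, which meets the USD 15,000 floor, so one alternative holds. Condition met.
  (c) The amount in controversy is 83,500 dollars, within the 84,500 dollars ceiling, which satisfies one of the alternatives. Condition met.
  (d) The plaintiff resides in Noren, which is not Coren, so this disjunct is met. The exception is not triggered, since the defendant resides in Noren, not Mermont. Satisfied.
  → The court lacks jurisdiction.

None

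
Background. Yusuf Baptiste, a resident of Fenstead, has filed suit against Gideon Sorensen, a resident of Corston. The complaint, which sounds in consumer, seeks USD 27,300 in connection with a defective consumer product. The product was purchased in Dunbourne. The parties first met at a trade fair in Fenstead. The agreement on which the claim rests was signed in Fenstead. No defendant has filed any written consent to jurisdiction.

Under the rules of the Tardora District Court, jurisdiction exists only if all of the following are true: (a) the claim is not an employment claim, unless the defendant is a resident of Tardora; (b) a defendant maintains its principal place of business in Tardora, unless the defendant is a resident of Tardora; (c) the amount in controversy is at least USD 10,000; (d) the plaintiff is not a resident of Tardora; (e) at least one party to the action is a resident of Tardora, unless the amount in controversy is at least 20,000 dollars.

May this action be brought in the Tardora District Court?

No

The Tardora District Court:
  (a) The claim is a consumer claim, not an employment claim. Satisfied.
  (b) No defendant is a corporation. Nor does the 'unless' clause help: the defendant resides in Corston, not Tardora. Not met.
  (c) The amount in controversy is $27,300, which meets the $10,000 floor. Met.
  (d) The plaintiff resides in Fenstead, which is not Tardora. Met.
  (e) No party resides in Tardora. But the amount in controversy is $27,300, which meets the USD 20,000 floor, and the 'unless' clause therefore excuses the requirement. Met.
  → At least one condition fails; no jurisdiction.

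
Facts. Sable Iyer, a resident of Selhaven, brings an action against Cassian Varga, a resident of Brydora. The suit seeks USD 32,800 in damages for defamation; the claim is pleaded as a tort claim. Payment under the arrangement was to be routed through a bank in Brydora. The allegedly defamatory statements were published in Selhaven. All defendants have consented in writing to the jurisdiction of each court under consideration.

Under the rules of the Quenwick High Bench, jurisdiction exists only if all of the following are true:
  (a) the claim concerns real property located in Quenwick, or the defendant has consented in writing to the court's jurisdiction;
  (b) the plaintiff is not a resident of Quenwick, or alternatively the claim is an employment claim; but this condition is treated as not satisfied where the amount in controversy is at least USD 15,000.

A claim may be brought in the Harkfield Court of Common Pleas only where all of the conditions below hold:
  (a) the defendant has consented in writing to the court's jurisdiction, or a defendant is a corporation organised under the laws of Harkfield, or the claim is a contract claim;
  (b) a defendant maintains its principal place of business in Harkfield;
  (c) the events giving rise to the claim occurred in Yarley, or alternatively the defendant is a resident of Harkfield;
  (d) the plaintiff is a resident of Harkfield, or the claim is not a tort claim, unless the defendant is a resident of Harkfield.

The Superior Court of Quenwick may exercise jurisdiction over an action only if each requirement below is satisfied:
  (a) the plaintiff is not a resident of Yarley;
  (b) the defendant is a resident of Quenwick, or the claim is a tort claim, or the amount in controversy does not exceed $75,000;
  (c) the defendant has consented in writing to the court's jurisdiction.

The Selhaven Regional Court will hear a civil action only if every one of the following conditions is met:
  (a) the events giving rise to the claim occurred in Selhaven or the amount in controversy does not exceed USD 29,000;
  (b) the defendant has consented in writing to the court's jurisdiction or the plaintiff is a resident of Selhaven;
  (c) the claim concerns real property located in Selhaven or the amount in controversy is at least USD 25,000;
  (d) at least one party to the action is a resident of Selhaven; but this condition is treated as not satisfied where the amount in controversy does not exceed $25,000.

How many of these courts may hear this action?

The Quenwick High Bench:
  (a) Every defendant has filed written consent, so one alternative holds. Satisfied.
  (b) The plaintiff resides in Selhaven, which is not Quenwick, which satisfies one of the alternatives. But the amount in controversy is 32,800 dollars, which meets the $15,000 floor, triggering the carve-out and defeating this condition. Fails.
  → At least one condition fails; no jurisdiction.
The Harkfield Court of Common Pleas:
  (a) Every defendant has filed written consent, which satisfies one of the alternatives. Met.
  (b) No defendant is a corporation. Not satisfied.
  (c) The operative events occurred in Selhaven, not Yarley; the defendant resides in Brydora, not Harkfield — every alternative fails. Fails.
  (d) The plaintiff resides in Selhaven, not Harkfield; the claim is a tort claim — none of the alternatives is met. The proviso offers no rescue either, since the defendant resides in Brydora, not Harkfield. Not met.
  → Not every requirement is met — no jurisdiction.
The Superior Court of Quenwick:
  (a) The plaintiff resides in Selhaven, which is not Yarley. Met.
  (b) The claim is a tort claim, so one alternative holds. Condition met.
  (c) Every defendant has filed written consent. Satisfied.
  → Jurisdiction lies.
The Selhaven Regional Court:
  (a) The operative events occurred in Selhaven, which satisfies one of the alternatives. Met.
  (b) Every defendant has filed written consent, which satisfies one of the alternatives. Met.
  (c) The amount in controversy is 32,800 dollars, which meets the USD 25,000 floor — that alternative is enough. Satisfied.
  (d) Sable Iyer resides in Selhaven. The exception is not triggered, since the amount in controversy is 32,800 dollars, above the $25,000 ceiling. Condition met.
  → All conditions met; jurisdiction exists.
Courts with jurisdiction: the Superior Court of Quenwick, the Selhaven Regional Court — 2 in total.

2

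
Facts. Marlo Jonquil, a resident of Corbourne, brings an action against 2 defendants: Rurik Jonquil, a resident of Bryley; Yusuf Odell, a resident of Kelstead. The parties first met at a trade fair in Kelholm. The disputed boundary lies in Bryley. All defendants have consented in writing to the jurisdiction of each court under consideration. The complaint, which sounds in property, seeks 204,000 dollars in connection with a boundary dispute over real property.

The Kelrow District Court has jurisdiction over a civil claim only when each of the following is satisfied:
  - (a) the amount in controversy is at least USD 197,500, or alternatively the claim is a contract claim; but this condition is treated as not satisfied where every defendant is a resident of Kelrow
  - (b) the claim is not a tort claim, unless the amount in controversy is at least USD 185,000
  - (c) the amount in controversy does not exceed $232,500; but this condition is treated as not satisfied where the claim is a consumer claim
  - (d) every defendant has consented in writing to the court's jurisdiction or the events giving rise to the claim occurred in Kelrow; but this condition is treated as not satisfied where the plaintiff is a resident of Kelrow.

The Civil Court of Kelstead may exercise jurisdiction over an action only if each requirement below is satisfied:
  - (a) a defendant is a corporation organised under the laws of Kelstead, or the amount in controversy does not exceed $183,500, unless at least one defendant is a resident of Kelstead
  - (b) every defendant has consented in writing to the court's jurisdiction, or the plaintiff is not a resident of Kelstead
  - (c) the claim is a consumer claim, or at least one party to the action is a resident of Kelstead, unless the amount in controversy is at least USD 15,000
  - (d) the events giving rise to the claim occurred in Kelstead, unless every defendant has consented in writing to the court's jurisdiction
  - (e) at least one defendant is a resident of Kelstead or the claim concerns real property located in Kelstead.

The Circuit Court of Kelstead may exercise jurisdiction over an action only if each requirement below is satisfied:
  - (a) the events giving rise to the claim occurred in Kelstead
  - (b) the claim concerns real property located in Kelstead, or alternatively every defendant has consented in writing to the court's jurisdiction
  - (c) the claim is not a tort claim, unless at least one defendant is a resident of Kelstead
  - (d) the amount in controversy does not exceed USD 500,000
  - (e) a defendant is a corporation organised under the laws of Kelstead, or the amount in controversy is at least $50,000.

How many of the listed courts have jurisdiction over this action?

2

The Kelrow District Court:
  (a) The amount in controversy is 204,000 dollars, which meets the 197,500 dollars floor, so this disjunct is met. And the carve-out is inapplicable — the defendants reside as follows — Rurik Jonquil in Bryley, Yusuf Odell in Kelstead — not all in Kelrow. Condition met.
  (b) The claim is a property claim, not a tort claim. Met.
  (c) The amount in controversy is 204,000 dollars, within the 232,500 dollars ceiling. The carve-out does not apply: the claim is a property claim, not a consumer claim. Condition met.
  (d) Every defendant has filed written consent — that alternative is enough. And the carve-out is inapplicable — the plaintiff resides in Corbourne, not Kelrow. Met.
  → The court has jurisdiction.
The Civil Court of Kelstead:
  (a) No defendant is a corporation; the amount in controversy is USD 204,000, above the USD 183,500 ceiling — none of the alternatives is met. The proviso rescues it, though: Yusuf Odell resides in Kelstead. Met.
  (b) Every defendant has filed written consent, so this disjunct is met. Satisfied.
  (c) Yusuf Odell resides in Kelstead, which satisfies one of the alternatives. Met.
  (d) The operative events occurred in Bryley, not Kelstead. However, every defendant has filed written consent, so the 'unless' proviso supplies this condition. Satisfied.
  (e) Yusuf Odell resides in Kelstead — that alternative is enough. Condition met.
  → Jurisdiction lies.
The Circuit Court of Kelstead:
  (a) The operative events occurred in Bryley, not Kelstead. Fails.
  (b) Every defendant has filed written consent, so this disjunct is met. Condition met.
  (c) The claim is a property claim, not a tort claim. Satisfied.
  (d) The amount in controversy is $204,000, within the 500,000 dollars ceiling. Satisfied.
  (e) The amount in controversy is $204,000, which meets the $50,000 floor, which satisfies one of the alternatives. Met.
  → Not every requirement is met — no jurisdiction.
Courts with jurisdiction: the Kelrow District Court, the Civil Court of Kelstead — 2 in total.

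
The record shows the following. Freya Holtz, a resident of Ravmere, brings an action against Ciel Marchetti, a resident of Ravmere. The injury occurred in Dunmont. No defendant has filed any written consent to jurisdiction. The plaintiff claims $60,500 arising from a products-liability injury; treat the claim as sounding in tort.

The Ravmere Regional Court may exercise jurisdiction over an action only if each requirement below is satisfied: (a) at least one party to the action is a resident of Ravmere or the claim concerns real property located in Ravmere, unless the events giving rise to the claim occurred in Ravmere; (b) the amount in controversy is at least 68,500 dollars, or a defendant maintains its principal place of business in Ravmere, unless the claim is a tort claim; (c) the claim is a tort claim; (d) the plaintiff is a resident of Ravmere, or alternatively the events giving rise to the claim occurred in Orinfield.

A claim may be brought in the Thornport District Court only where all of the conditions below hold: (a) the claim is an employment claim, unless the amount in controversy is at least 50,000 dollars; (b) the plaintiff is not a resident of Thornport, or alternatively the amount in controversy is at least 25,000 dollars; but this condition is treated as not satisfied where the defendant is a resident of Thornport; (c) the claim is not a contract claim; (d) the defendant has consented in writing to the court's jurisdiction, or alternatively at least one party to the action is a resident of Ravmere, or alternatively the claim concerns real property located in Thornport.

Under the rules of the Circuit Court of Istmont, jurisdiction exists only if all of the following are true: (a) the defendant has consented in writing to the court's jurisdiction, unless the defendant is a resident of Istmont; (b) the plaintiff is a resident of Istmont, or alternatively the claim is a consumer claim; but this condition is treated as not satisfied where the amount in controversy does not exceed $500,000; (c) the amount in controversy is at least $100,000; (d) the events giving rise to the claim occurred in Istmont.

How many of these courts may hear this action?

The Ravmere Regional Court:
  (a) Freya Holtz resides in Ravmere, so this disjunct is met. Condition met.
  (b) The amount in controversy is 60,500 dollars, below the USD 68,500 floor; no defendant is a corporation — every alternative fails. However, the claim is a tort claim, so the 'unless' proviso supplies this condition. Condition met.
  (c) The claim is a tort claim. Satisfied.
  (d) The plaintiff resides in Ravmere, which satisfies one of the alternatives. Met.
  → The court has jurisdiction.
The Thornport District Court:
  (a) The claim is a tort claim, not an employment claim. But the amount in controversy is 60,500 dollars, which meets the 50,000 dollars floor, and the 'unless' clause therefore excuses the requirement. Met.
  (b) The plaintiff resides in Ravmere, which is not Thornport, so one alternative holds. And the carve-out is inapplicable — the defendant resides in Ravmere, not Thornport. Met.
  (c) The claim is a tort claim, not a contract claim. Condition met.
  (d) Freya Holtz resides in Ravmere, which satisfies one of the alternatives. Satisfied.
  → The court has jurisdiction.
The Circuit Court of Istmont:
  (a) No such written consent has been filed. And the defendant resides in Ravmere, not Istmont, so the proviso does not save it. Not met.
  (b) The plaintiff resides in Ravmere, not Istmont; the claim is a tort claim, not a consumer claim — none of the alternatives is met. Fails.
  (c) The amount in controversy is USD 60,500, below the USD 100,000 floor. Fails.
  (d) The operative events occurred in Dunmont, not Istmont. Condition not met.
  → No jurisdiction.
Courts with jurisdiction: the Ravmere Regional Court, the Thornport District Court — 2 in total.

2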